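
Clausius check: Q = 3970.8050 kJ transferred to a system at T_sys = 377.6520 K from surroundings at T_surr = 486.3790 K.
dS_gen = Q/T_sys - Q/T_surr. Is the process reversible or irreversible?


dS_sys = 3970.8050/377.6520 = 10.5145 kJ/K
dS_surr = -3970.8050/486.3790 = -8.1640 kJ/K
dS_gen = 10.5145 - 8.1640 = 2.3504 kJ/K (irreversible)

dS_gen = 2.3504 kJ/K, irreversible


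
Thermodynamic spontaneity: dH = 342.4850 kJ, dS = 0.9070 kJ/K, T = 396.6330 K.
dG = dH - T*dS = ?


T*dS = 396.6330 * 0.9070 = 359.7461 kJ
dG = 342.4850 - 359.7461 = -17.2611 kJ (spontaneous)

dG = -17.2611 kJ, spontaneous


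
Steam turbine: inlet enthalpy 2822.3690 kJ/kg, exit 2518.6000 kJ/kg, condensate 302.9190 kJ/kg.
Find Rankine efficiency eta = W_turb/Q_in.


W = 303.7690 kJ/kg
Q_in = 2519.4500 kJ/kg
eta = 0.1206 = 12.0570%

eta = 12.0570%


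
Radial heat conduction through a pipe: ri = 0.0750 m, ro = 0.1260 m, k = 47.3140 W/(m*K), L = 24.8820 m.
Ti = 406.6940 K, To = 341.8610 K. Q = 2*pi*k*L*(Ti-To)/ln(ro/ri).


dT = 64.8330 K
ln(ro/ri) = 0.5188
Q = 2*pi*47.3140*24.8820*64.8330 / 0.5188 = 924391.9737 W

924391.9737 W


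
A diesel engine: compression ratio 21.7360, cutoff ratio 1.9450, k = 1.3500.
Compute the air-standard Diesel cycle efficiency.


r^(k-1) = 2.9377
rc^k = 2.4549
eta = 0.6118 = 61.1789%

61.1789%


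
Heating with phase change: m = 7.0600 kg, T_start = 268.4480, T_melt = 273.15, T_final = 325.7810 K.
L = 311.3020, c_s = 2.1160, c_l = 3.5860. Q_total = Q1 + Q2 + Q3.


Q1 (sensible, solid) = 7.0600 * 2.1160 * 4.7020 = 70.2430 kJ
Q2 (latent) = 7.0600 * 311.3020 = 2197.7921 kJ
Q3 (sensible, liquid) = 7.0600 * 3.5860 * 52.6310 = 1332.4674 kJ
Q_total = 3600.5026 kJ

3600.5026 kJ


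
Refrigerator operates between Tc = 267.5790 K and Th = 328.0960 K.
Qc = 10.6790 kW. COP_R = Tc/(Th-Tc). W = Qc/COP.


COP = 267.5790 / 60.5170 = 4.4216
W = 10.6790 / 4.4216 = 2.4152 kW

COP = 4.4216, W = 2.4152 kW


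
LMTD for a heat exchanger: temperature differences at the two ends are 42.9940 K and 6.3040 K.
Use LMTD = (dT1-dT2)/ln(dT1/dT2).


dT1/dT2 = 6.8201
ln(dT1/dT2) = 1.9199
LMTD = 36.6900 / 1.9199 = 19.1106 K

19.1106 K


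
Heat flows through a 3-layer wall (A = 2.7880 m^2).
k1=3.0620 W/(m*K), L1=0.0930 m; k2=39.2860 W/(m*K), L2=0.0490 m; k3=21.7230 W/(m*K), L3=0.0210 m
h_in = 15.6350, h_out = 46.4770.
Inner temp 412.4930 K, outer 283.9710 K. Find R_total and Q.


R_conv_in = 1/(15.6350*2.7880) = 0.0229
R_1 = 0.0930/(3.0620*2.7880) = 0.0109
R_2 = 0.0490/(39.2860*2.7880) = 0.0004
R_3 = 0.0210/(21.7230*2.7880) = 0.0003
R_conv_out = 1/(46.4770*2.7880) = 0.0077
R_total = 0.0423 K/W
Q = 128.5220 / 0.0423 = 3035.0260 W

R_total = 0.0423 K/W, Q = 3035.0260 W


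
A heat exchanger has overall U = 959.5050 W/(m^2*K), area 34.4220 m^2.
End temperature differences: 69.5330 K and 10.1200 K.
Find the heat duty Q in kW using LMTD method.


LMTD = 30.8273 K
Q = 959.5050 * 34.4220 * 30.8273 = 1018165.2096 W = 1018.1652 kW

1018.1652 kW


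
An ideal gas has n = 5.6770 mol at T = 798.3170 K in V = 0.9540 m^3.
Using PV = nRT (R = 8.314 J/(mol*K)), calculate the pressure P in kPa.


P = nRT/V = 5.6770 * 8.314 * 798.3170 / 0.9540
= 37679.4272 / 0.9540 = 39496.2549 Pa = 39.4963 kPa

39.4963 kPa


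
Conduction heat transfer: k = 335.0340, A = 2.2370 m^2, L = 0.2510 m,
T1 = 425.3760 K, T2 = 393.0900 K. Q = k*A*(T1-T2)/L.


dT = 32.2860 K
Q = 335.0340 * 2.2370 * 32.2860 / 0.2510 = 96404.0740 W

96404.0740 W


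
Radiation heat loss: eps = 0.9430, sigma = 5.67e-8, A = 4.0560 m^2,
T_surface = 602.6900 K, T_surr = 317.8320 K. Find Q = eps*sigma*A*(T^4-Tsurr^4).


T^4 = 1.3194e+11
Tsurr^4 = 1.0204e+10
Q = 0.9430 * 5.67e-8 * 4.0560 * 1.2174e+11 = 26400.3366 W

26400.3366 W


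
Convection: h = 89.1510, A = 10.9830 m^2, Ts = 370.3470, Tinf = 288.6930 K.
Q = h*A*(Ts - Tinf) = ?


dT = 81.6540 K
Q = 89.1510 * 10.9830 * 81.6540 = 79951.1412 W

79951.1412 W


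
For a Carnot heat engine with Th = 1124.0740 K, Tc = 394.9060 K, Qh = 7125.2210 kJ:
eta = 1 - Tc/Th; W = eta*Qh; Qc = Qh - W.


eta = 1 - 394.9060/1124.0740 = 0.6487
W = 0.6487 * 7125.2210 = 4622.0117 kJ
Qc = 7125.2210 - 4622.0117 = 2503.2093 kJ

eta = 64.8683%, W = 4622.0117 kJ, Qc = 2503.2093 kJ


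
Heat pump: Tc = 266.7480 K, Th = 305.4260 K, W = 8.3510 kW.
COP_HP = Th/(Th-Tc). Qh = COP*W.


COP = 305.4260 / 38.6780 = 7.8966
Qh = 7.8966 * 8.3510 = 65.9448 kW

COP = 7.8966, Qh = 65.9448 kW


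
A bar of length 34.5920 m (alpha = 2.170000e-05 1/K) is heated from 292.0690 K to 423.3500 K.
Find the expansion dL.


dT = 131.2810 K
dL = 2.170000e-05 * 34.5920 * 131.2810 = 0.098546 m
L_final = 34.690546 m

dL = 0.098546 m


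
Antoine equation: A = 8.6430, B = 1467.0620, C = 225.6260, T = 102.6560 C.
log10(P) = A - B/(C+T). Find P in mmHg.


C+T = 328.2820
B/(C+T) = 4.4689
log10(P) = 8.6430 - 4.4689 = 4.1741
P = 10^4.1741 = 14931.1126 mmHg

14931.1126 mmHg


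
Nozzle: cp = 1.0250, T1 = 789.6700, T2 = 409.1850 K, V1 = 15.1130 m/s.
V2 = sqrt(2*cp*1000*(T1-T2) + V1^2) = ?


dT = 380.4850 K
2*cp*1000*dT = 779994.2500
V1^2 = 228.4028
V2 = sqrt(780222.6528) = 883.3021 m/s

883.3021 m/s


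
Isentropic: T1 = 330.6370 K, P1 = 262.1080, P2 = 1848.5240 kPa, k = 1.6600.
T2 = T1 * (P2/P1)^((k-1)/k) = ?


(k-1)/k = 0.3976
(P2/P1)^exp = 2.1742
T2 = 330.6370 * 2.1742 = 718.8614 K

718.8614 K


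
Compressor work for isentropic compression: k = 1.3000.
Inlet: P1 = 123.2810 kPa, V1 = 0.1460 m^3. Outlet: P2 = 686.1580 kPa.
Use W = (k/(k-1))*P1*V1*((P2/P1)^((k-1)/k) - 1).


(k-1)/k = 0.2308
(P2/P1)^exp = 1.4861
W = 4.3333 * 123.2810 * 0.1460 * (1.4861 - 1) = 37.9129 kJ

37.9129 kJ


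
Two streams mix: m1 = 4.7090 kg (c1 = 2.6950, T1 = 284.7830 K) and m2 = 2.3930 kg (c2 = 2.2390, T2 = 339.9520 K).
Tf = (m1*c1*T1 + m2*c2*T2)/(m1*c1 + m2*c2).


num = 5435.5493
den = 18.0487
Tf = 301.1605 K

301.1605 K


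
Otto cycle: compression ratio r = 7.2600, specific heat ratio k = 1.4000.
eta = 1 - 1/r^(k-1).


r^(k-1) = 2.2099
eta = 1 - 1/2.2099 = 0.5475 = 54.7493%

54.7493%


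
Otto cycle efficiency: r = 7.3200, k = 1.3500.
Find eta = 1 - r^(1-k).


r^(k-1) = 2.0071
eta = 1 - 1/2.0071 = 0.5018 = 50.1780%

50.1780%


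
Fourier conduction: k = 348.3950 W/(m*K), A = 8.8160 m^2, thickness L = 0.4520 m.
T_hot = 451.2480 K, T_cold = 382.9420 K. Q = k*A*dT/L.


dT = 68.3060 K
Q = 348.3950 * 8.8160 * 68.3060 / 0.4520 = 464155.9415 W

464155.9415 W


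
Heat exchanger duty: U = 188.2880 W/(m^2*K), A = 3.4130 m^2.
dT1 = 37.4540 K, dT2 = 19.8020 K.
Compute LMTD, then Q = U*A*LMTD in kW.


LMTD = 27.6968 K
Q = 188.2880 * 3.4130 * 27.6968 = 17798.6924 W = 17.7987 kW

17.7987 kW


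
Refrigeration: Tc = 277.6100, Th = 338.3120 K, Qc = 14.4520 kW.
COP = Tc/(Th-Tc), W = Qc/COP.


COP = 277.6100 / 60.7020 = 4.5733
W = 14.4520 / 4.5733 = 3.1601 kW

COP = 4.5733, W = 3.1601 kW


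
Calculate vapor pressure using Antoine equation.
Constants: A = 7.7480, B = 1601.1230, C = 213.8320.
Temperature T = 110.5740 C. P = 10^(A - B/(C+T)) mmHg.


C+T = 324.4060
B/(C+T) = 4.9356
log10(P) = 7.7480 - 4.9356 = 2.8124
P = 10^2.8124 = 649.3024 mmHg

649.3024 mmHg


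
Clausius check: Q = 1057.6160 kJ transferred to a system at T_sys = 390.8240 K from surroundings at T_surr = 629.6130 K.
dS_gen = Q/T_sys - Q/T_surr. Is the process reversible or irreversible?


dS_sys = 1057.6160/390.8240 = 2.7061 kJ/K
dS_surr = -1057.6160/629.6130 = -1.6798 kJ/K
dS_gen = 2.7061 - 1.6798 = 1.0263 kJ/K (irreversible)

dS_gen = 1.0263 kJ/K, irreversible


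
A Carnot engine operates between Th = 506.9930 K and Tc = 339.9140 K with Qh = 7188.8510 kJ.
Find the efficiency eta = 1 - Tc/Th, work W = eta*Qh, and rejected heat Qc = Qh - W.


eta = 1 - 339.9140/506.9930 = 0.3295
W = 0.3295 * 7188.8510 = 2369.0781 kJ
Qc = 7188.8510 - 2369.0781 = 4819.7729 kJ

eta = 32.9549%, W = 2369.0781 kJ, Qc = 4819.7729 kJ


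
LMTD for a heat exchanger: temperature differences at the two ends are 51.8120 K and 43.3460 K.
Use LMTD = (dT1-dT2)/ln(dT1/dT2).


dT1/dT2 = 1.1953
ln(dT1/dT2) = 0.1784
LMTD = 8.4660 / 0.1784 = 47.4532 K

47.4532 K


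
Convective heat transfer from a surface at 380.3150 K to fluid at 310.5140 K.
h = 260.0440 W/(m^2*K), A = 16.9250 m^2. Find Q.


dT = 69.8010 K
Q = 260.0440 * 16.9250 * 69.8010 = 307211.2813 W

307211.2813 W


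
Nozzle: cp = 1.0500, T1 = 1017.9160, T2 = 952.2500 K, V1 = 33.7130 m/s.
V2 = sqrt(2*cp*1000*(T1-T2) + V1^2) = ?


dT = 65.6660 K
2*cp*1000*dT = 137898.6000
V1^2 = 1136.5664
V2 = sqrt(139035.1664) = 372.8742 m/s

372.8742 m/s


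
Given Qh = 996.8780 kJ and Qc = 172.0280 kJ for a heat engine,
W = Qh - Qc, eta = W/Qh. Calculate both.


W = 996.8780 - 172.0280 = 824.8500 kJ
eta = 824.8500 / 996.8780 = 0.8274 = 82.7433%

W = 824.8500 kJ, eta = 82.7433%


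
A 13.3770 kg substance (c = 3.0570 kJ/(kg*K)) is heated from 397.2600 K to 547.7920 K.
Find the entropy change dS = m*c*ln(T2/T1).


T2/T1 = 1.3789
ln(T2/T1) = 0.3213
dS = 13.3770 * 3.0570 * 0.3213 = 13.1393 kJ/K

13.1393 kJ/K


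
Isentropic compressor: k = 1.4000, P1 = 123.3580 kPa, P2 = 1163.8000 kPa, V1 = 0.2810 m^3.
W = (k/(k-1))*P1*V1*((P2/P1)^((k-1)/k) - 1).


(k-1)/k = 0.2857
(P2/P1)^exp = 1.8988
W = 3.5000 * 123.3580 * 0.2810 * (1.8988 - 1) = 109.0499 kJ

109.0499 kJ


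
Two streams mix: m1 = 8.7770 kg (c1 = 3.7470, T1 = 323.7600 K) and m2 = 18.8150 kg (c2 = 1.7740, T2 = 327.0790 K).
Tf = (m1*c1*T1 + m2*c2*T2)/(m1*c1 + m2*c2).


num = 21564.8115
den = 66.2652
Tf = 325.4318 K

325.4318 K


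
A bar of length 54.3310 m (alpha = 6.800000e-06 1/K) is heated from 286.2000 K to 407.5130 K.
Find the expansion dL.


dT = 121.3130 K
dL = 6.800000e-06 * 54.3310 * 121.3130 = 0.044819 m
L_final = 54.375819 m

dL = 0.044819 m


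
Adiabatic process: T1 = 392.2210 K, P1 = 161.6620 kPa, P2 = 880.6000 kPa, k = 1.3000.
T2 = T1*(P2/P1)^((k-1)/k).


(k-1)/k = 0.2308
(P2/P1)^exp = 1.4787
T2 = 392.2210 * 1.4787 = 579.9845 K

579.9845 K


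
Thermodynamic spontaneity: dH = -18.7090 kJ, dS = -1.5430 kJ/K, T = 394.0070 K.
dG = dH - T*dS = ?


T*dS = 394.0070 * -1.5430 = -607.9528 kJ
dG = -18.7090 + 607.9528 = 589.2438 kJ (non-spontaneous)

dG = 589.2438 kJ, non-spontaneous


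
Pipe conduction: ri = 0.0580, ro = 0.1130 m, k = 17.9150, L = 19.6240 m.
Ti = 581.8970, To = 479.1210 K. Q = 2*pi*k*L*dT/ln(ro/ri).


dT = 102.7760 K
ln(ro/ri) = 0.6669
Q = 2*pi*17.9150*19.6240*102.7760 / 0.6669 = 340397.2407 W

340397.2407 W


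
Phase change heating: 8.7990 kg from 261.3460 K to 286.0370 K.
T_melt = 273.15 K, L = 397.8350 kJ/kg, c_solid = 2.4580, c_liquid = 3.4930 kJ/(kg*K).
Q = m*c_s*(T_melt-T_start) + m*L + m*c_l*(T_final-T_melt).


Q1 (sensible, solid) = 8.7990 * 2.4580 * 11.8040 = 255.2962 kJ
Q2 (latent) = 8.7990 * 397.8350 = 3500.5502 kJ
Q3 (sensible, liquid) = 8.7990 * 3.4930 * 12.8870 = 396.0807 kJ
Q_total = 4151.9271 kJ

4151.9271 kJ


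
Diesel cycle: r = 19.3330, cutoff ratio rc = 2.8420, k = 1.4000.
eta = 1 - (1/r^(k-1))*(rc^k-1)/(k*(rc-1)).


r^(k-1) = 3.2698
rc^k = 4.3159
eta = 0.6068 = 60.6751%

60.6751%


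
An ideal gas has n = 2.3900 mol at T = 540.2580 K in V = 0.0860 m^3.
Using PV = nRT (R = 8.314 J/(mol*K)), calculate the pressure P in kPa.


P = nRT/V = 2.3900 * 8.314 * 540.2580 / 0.0860
= 10735.1750 / 0.0860 = 124827.6160 Pa = 124.8276 kPa

124.8276 kPa


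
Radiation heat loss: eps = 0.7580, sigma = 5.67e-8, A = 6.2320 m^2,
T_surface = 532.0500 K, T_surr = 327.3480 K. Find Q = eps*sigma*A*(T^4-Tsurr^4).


T^4 = 8.0133e+10
Tsurr^4 = 1.1483e+10
Q = 0.7580 * 5.67e-8 * 6.2320 * 6.8650e+10 = 18387.4348 W

18387.4348 W


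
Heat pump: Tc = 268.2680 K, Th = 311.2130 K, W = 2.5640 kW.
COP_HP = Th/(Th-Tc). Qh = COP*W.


COP = 311.2130 / 42.9450 = 7.2468
Qh = 7.2468 * 2.5640 = 18.5807 kW

COP = 7.2468, Qh = 18.5807 kW


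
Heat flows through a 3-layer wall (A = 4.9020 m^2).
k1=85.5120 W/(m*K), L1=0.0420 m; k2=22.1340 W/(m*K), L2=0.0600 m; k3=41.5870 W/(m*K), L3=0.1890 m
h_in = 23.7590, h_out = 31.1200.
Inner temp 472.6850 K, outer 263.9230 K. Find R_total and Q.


R_conv_in = 1/(23.7590*4.9020) = 0.0086
R_1 = 0.0420/(85.5120*4.9020) = 0.0001
R_2 = 0.0600/(22.1340*4.9020) = 0.0006
R_3 = 0.1890/(41.5870*4.9020) = 0.0009
R_conv_out = 1/(31.1200*4.9020) = 0.0066
R_total = 0.0167 K/W
Q = 208.7620 / 0.0167 = 12484.5226 W

R_total = 0.0167 K/W, Q = 12484.5226 W


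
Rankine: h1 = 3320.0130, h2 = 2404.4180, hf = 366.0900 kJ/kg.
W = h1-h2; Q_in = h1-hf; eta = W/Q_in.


W = 915.5950 kJ/kg
Q_in = 2953.9230 kJ/kg
eta = 0.3100 = 30.9959%

eta = 30.9959%


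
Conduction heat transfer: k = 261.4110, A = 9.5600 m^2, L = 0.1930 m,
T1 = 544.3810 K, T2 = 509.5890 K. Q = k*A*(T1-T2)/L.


dT = 34.7920 K
Q = 261.4110 * 9.5600 * 34.7920 / 0.1930 = 450509.3785 W

450509.3785 W


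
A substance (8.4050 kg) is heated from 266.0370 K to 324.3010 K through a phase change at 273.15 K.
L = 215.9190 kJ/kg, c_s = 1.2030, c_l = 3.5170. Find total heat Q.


Q1 (sensible, solid) = 8.4050 * 1.2030 * 7.1130 = 71.9211 kJ
Q2 (latent) = 8.4050 * 215.9190 = 1814.7992 kJ
Q3 (sensible, liquid) = 8.4050 * 3.5170 * 51.1510 = 1512.0433 kJ
Q_total = 3398.7635 kJ

3398.7635 kJ


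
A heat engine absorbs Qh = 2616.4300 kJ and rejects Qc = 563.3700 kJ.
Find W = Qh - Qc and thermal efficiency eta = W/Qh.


W = 2616.4300 - 563.3700 = 2053.0600 kJ
eta = 2053.0600 / 2616.4300 = 0.7847 = 78.4680%

W = 2053.0600 kJ, eta = 78.4680%


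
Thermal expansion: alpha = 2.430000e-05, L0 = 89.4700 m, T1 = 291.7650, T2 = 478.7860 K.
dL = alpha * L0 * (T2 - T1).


dT = 187.0210 K
dL = 2.430000e-05 * 89.4700 * 187.0210 = 0.406606 m
L_final = 89.876606 m

dL = 0.406606 m


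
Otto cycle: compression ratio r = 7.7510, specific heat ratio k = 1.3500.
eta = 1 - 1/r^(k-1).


r^(k-1) = 2.0477
eta = 1 - 1/2.0477 = 0.5117 = 51.1657%

51.1657%


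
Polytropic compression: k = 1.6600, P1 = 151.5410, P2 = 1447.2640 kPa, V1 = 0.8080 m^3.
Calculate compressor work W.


(k-1)/k = 0.3976
(P2/P1)^exp = 2.4527
W = 2.5152 * 151.5410 * 0.8080 * (2.4527 - 1) = 447.3871 kJ

447.3871 kJ


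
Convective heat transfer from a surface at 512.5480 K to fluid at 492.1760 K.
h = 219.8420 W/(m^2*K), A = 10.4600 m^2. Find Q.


dT = 20.3720 K
Q = 219.8420 * 10.4600 * 20.3720 = 46846.3780 W

46846.3780 W


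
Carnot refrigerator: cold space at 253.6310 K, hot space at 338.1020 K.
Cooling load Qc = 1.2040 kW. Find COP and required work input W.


COP = 253.6310 / 84.4710 = 3.0026
W = 1.2040 / 3.0026 = 0.4010 kW

COP = 3.0026, W = 0.4010 kW


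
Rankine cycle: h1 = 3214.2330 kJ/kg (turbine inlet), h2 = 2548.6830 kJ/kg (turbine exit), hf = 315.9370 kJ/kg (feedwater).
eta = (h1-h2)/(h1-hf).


W = 665.5500 kJ/kg
Q_in = 2898.2960 kJ/kg
eta = 0.2296 = 22.9635%

eta = 22.9635%


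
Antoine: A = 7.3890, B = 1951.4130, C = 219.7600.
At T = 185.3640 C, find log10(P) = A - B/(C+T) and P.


C+T = 405.1240
B/(C+T) = 4.8168
log10(P) = 7.3890 - 4.8168 = 2.5722
P = 10^2.5722 = 373.3972 mmHg

373.3972 mmHg


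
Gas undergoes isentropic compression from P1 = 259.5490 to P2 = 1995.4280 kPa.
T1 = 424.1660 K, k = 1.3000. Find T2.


(k-1)/k = 0.2308
(P2/P1)^exp = 1.6011
T2 = 424.1660 * 1.6011 = 679.1334 K

679.1334 K


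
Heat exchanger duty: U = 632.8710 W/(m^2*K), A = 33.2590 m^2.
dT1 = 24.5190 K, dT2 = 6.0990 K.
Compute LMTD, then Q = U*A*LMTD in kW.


LMTD = 13.2392 K
Q = 632.8710 * 33.2590 * 13.2392 = 278667.2210 W = 278.6672 kW

278.6672 kW


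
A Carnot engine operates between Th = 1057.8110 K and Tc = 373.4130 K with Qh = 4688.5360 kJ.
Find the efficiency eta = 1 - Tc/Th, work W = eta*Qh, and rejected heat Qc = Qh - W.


eta = 1 - 373.4130/1057.8110 = 0.6470
W = 0.6470 * 4688.5360 = 3033.4575 kJ
Qc = 4688.5360 - 3033.4575 = 1655.0785 kJ

eta = 64.6995%, W = 3033.4575 kJ, Qc = 1655.0785 kJ


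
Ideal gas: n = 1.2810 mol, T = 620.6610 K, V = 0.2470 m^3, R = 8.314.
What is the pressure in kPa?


P = nRT/V = 1.2810 * 8.314 * 620.6610 / 0.2470
= 6610.1849 / 0.2470 = 26761.8821 Pa = 26.7619 kPa

26.7619 kPa


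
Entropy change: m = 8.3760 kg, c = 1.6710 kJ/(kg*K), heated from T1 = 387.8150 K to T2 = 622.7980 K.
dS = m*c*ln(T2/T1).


T2/T1 = 1.6059
ln(T2/T1) = 0.4737
dS = 8.3760 * 1.6710 * 0.4737 = 6.6300 kJ/K

6.6300 kJ/K


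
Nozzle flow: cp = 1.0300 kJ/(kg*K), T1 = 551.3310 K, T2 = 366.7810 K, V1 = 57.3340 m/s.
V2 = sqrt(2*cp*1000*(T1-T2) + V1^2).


dT = 184.5500 K
2*cp*1000*dT = 380173.0000
V1^2 = 3287.1876
V2 = sqrt(383460.1876) = 619.2416 m/s

619.2416 m/s


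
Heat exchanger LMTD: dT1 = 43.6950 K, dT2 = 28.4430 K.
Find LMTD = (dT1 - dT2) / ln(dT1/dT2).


dT1/dT2 = 1.5362
ln(dT1/dT2) = 0.4293
LMTD = 15.2520 / 0.4293 = 35.5250 K

35.5250 K


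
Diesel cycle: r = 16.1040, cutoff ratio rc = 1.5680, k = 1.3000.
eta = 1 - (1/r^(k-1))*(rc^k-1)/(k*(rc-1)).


r^(k-1) = 2.3019
rc^k = 1.7945
eta = 0.5325 = 53.2548%

53.2548%


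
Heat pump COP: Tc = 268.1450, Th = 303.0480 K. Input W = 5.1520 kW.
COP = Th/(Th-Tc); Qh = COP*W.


COP = 303.0480 / 34.9030 = 8.6826
Qh = 8.6826 * 5.1520 = 44.7326 kW

COP = 8.6826, Qh = 44.7326 kW


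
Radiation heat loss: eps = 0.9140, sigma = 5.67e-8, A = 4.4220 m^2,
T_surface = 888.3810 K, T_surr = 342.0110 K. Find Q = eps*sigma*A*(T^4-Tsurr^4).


T^4 = 6.2287e+11
Tsurr^4 = 1.3682e+10
Q = 0.9140 * 5.67e-8 * 4.4220 * 6.0919e+11 = 139604.2746 W

139604.2746 W


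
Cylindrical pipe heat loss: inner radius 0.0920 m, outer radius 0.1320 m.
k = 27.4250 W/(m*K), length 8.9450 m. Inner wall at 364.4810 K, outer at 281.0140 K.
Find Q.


dT = 83.4670 K
ln(ro/ri) = 0.3610
Q = 2*pi*27.4250*8.9450*83.4670 / 0.3610 = 356367.7516 W

356367.7516 W


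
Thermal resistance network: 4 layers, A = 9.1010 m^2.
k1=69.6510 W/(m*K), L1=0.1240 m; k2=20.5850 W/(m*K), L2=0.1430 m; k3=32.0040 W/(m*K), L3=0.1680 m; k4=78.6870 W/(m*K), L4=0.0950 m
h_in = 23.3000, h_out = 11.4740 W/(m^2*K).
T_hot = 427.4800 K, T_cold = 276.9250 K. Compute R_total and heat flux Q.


R_conv_in = 1/(23.3000*9.1010) = 0.0047
R_1 = 0.1240/(69.6510*9.1010) = 0.0002
R_2 = 0.1430/(20.5850*9.1010) = 0.0008
R_3 = 0.1680/(32.0040*9.1010) = 0.0006
R_4 = 0.0950/(78.6870*9.1010) = 0.0001
R_conv_out = 1/(11.4740*9.1010) = 0.0096
R_total = 0.0160 K/W
Q = 150.5550 / 0.0160 = 9433.0220 W

R_total = 0.0160 K/W, Q = 9433.0220 W


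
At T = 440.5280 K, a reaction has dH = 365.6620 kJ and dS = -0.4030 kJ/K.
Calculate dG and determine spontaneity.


T*dS = 440.5280 * -0.4030 = -177.5328 kJ
dG = 365.6620 + 177.5328 = 543.1948 kJ (non-spontaneous)

dG = 543.1948 kJ, non-spontaneous


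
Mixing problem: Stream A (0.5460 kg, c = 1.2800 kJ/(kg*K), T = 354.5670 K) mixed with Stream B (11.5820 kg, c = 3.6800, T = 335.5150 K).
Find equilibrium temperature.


num = 14548.0396
den = 43.3206
Tf = 335.8224 K

335.8224 K


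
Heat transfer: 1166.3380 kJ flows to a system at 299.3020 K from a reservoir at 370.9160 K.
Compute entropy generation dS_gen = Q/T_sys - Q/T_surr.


dS_sys = 1166.3380/299.3020 = 3.8969 kJ/K
dS_surr = -1166.3380/370.9160 = -3.1445 kJ/K
dS_gen = 3.8969 - 3.1445 = 0.7524 kJ/K (irreversible)

dS_gen = 0.7524 kJ/K, irreversible


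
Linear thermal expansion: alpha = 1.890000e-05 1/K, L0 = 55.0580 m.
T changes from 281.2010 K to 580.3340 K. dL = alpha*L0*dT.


dT = 299.1330 K
dL = 1.890000e-05 * 55.0580 * 299.1330 = 0.311277 m
L_final = 55.369277 m

dL = 0.311277 m


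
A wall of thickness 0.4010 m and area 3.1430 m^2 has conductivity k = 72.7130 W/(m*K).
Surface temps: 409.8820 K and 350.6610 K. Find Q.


dT = 59.2210 K
Q = 72.7130 * 3.1430 * 59.2210 / 0.4010 = 33751.0904 W

33751.0904 W


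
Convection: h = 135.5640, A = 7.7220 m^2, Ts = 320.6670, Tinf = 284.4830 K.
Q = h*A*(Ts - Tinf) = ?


dT = 36.1840 K
Q = 135.5640 * 7.7220 * 36.1840 = 37878.3233 W

37878.3233 W


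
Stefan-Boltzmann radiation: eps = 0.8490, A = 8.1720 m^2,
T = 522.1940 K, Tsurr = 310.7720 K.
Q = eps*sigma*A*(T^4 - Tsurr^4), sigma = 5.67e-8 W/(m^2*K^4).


T^4 = 7.4358e+10
Tsurr^4 = 9.3275e+09
Q = 0.8490 * 5.67e-8 * 8.1720 * 6.5030e+10 = 25582.0685 W

25582.0685 W


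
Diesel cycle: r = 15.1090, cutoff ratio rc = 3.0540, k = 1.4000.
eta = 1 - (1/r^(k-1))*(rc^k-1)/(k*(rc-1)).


r^(k-1) = 2.9627
rc^k = 4.7733
eta = 0.5571 = 55.7110%

55.7110%


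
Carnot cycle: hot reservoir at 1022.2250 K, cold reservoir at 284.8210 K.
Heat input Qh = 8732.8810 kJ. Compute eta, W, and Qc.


eta = 1 - 284.8210/1022.2250 = 0.7214
W = 0.7214 * 8732.8810 = 6299.6516 kJ
Qc = 8732.8810 - 6299.6516 = 2433.2294 kJ

eta = 72.1372%, W = 6299.6516 kJ, Qc = 2433.2294 kJ


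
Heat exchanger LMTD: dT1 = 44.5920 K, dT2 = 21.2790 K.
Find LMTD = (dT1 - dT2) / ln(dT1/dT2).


dT1/dT2 = 2.0956
ln(dT1/dT2) = 0.7398
LMTD = 23.3130 / 0.7398 = 31.5111 K

31.5111 K


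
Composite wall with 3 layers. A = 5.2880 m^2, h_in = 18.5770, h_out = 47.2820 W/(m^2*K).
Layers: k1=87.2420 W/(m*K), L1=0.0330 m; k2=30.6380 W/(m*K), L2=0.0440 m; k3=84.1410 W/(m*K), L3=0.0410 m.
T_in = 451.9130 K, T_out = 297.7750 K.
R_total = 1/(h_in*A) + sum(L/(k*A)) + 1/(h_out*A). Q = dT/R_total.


R_conv_in = 1/(18.5770*5.2880) = 0.0102
R_1 = 0.0330/(87.2420*5.2880) = 7.1531e-05
R_2 = 0.0440/(30.6380*5.2880) = 0.0003
R_3 = 0.0410/(84.1410*5.2880) = 9.2148e-05
R_conv_out = 1/(47.2820*5.2880) = 0.0040
R_total = 0.0146 K/W
Q = 154.1380 / 0.0146 = 10546.9380 W

R_total = 0.0146 K/W, Q = 10546.9380 W


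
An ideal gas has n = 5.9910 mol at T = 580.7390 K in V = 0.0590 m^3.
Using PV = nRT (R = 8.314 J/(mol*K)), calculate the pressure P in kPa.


P = nRT/V = 5.9910 * 8.314 * 580.7390 / 0.0590
= 28926.1299 / 0.0590 = 490273.3881 Pa = 490.2734 kPa

490.2734 kPa


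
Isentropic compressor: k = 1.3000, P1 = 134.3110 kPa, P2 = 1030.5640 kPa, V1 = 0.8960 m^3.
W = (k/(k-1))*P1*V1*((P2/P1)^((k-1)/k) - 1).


(k-1)/k = 0.2308
(P2/P1)^exp = 1.6004
W = 4.3333 * 134.3110 * 0.8960 * (1.6004 - 1) = 313.0875 kJ

313.0875 kJ


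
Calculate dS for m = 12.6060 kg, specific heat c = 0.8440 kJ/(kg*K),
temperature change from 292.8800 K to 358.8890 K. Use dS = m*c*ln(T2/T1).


T2/T1 = 1.2254
ln(T2/T1) = 0.2033
dS = 12.6060 * 0.8440 * 0.2033 = 2.1625 kJ/K

2.1625 kJ/K


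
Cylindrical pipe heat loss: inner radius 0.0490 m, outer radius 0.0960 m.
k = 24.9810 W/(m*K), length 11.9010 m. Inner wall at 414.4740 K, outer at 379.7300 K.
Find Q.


dT = 34.7440 K
ln(ro/ri) = 0.6725
Q = 2*pi*24.9810*11.9010*34.7440 / 0.6725 = 96503.4096 W

96503.4096 W


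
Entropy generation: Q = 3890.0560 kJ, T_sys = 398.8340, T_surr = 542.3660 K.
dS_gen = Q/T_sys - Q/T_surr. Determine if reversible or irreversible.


dS_sys = 3890.0560/398.8340 = 9.7536 kJ/K
dS_surr = -3890.0560/542.3660 = -7.1724 kJ/K
dS_gen = 9.7536 - 7.1724 = 2.5812 kJ/K (irreversible)

dS_gen = 2.5812 kJ/K, irreversible


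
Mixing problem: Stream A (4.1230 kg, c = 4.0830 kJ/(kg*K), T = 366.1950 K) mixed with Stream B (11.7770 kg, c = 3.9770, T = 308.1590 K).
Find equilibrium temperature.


num = 20597.8860
den = 63.6713
Tf = 323.5033 K

323.5033 K


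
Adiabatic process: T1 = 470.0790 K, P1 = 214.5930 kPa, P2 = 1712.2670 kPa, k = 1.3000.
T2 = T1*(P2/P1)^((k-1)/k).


(k-1)/k = 0.2308
(P2/P1)^exp = 1.6149
T2 = 470.0790 * 1.6149 = 759.1272 K

759.1272 K


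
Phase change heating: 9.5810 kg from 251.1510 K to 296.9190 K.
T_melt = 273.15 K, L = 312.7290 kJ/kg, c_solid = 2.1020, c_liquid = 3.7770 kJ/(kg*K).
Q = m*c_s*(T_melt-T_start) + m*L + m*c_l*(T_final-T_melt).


Q1 (sensible, solid) = 9.5810 * 2.1020 * 21.9990 = 443.0436 kJ
Q2 (latent) = 9.5810 * 312.7290 = 2996.2565 kJ
Q3 (sensible, liquid) = 9.5810 * 3.7770 * 23.7690 = 860.1392 kJ
Q_total = 4299.4394 kJ

4299.4394 kJ


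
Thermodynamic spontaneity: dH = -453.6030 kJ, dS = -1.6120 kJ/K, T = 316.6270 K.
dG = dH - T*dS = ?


T*dS = 316.6270 * -1.6120 = -510.4027 kJ
dG = -453.6030 + 510.4027 = 56.7997 kJ (non-spontaneous)

dG = 56.7997 kJ, non-spontaneous


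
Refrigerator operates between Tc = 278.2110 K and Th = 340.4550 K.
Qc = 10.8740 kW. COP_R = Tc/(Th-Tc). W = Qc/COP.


COP = 278.2110 / 62.2440 = 4.4697
W = 10.8740 / 4.4697 = 2.4328 kW

COP = 4.4697, W = 2.4328 kW


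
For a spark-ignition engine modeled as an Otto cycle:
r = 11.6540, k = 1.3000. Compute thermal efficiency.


r^(k-1) = 2.0890
eta = 1 - 1/2.0890 = 0.5213 = 52.1307%

52.1307%


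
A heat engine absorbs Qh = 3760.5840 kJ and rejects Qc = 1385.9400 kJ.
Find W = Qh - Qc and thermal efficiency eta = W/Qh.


W = 3760.5840 - 1385.9400 = 2374.6440 kJ
eta = 2374.6440 / 3760.5840 = 0.6315 = 63.1456%

W = 2374.6440 kJ, eta = 63.1456%


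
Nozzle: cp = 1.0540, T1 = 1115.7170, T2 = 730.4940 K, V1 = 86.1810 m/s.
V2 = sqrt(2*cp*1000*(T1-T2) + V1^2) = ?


dT = 385.2230 K
2*cp*1000*dT = 812050.0840
V1^2 = 7427.1648
V2 = sqrt(819477.2488) = 905.2498 m/s

905.2498 m/s


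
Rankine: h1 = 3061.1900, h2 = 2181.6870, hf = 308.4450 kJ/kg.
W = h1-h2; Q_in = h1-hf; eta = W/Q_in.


W = 879.5030 kJ/kg
Q_in = 2752.7450 kJ/kg
eta = 0.3195 = 31.9500%

eta = 31.9500%


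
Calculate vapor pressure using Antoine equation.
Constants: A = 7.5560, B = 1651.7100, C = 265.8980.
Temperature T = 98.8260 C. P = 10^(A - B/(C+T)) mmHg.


C+T = 364.7240
B/(C+T) = 4.5287
log10(P) = 7.5560 - 4.5287 = 3.0273
P = 10^3.0273 = 1064.9831 mmHg

1064.9831 mmHg


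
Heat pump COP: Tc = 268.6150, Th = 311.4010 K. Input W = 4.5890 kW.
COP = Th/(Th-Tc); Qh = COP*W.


COP = 311.4010 / 42.7860 = 7.2781
Qh = 7.2781 * 4.5890 = 33.3992 kW

COP = 7.2781, Qh = 33.3992 kW


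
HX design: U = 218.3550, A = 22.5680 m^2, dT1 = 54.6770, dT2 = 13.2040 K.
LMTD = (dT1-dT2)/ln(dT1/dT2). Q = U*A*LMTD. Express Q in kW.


LMTD = 29.1874 K
Q = 218.3550 * 22.5680 * 29.1874 = 143830.5100 W = 143.8305 kW

143.8305 kW


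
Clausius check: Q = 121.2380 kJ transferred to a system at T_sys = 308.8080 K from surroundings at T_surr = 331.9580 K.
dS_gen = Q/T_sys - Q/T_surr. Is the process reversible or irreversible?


dS_sys = 121.2380/308.8080 = 0.3926 kJ/K
dS_surr = -121.2380/331.9580 = -0.3652 kJ/K
dS_gen = 0.3926 - 0.3652 = 0.0274 kJ/K (irreversible)

dS_gen = 0.0274 kJ/K, irreversible


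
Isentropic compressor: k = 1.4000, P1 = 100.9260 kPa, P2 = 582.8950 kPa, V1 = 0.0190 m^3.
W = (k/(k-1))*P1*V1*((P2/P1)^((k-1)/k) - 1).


(k-1)/k = 0.2857
(P2/P1)^exp = 1.6504
W = 3.5000 * 100.9260 * 0.0190 * (1.6504 - 1) = 4.3654 kJ

4.3654 kJ


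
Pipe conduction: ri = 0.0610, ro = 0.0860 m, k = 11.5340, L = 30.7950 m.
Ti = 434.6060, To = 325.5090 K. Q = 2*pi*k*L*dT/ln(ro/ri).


dT = 109.0970 K
ln(ro/ri) = 0.3435
Q = 2*pi*11.5340*30.7950*109.0970 / 0.3435 = 708858.7139 W

708858.7139 W


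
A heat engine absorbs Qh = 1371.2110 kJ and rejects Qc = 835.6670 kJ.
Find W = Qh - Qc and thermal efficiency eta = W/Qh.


W = 1371.2110 - 835.6670 = 535.5440 kJ
eta = 535.5440 / 1371.2110 = 0.3906 = 39.0563%

W = 535.5440 kJ, eta = 39.0563%


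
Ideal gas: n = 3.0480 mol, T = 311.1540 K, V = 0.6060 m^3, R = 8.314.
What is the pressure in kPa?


P = nRT/V = 3.0480 * 8.314 * 311.1540 / 0.6060
= 7884.9759 / 0.6060 = 13011.5114 Pa = 13.0115 kPa

13.0115 kPa


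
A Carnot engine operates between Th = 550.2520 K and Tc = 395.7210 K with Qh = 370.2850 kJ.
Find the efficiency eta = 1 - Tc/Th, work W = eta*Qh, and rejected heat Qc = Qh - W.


eta = 1 - 395.7210/550.2520 = 0.2808
W = 0.2808 * 370.2850 = 103.9896 kJ
Qc = 370.2850 - 103.9896 = 266.2954 kJ

eta = 28.0837%, W = 103.9896 kJ, Qc = 266.2954 kJ


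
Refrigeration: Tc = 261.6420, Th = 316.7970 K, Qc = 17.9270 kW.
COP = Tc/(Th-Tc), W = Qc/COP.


COP = 261.6420 / 55.1550 = 4.7438
W = 17.9270 / 4.7438 = 3.7791 kW

COP = 4.7438, W = 3.7791 kW


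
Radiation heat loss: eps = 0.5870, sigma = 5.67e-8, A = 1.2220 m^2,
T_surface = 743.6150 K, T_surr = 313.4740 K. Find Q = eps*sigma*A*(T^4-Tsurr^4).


T^4 = 3.0577e+11
Tsurr^4 = 9.6562e+09
Q = 0.5870 * 5.67e-8 * 1.2220 * 2.9611e+11 = 12043.3868 W

12043.3868 W


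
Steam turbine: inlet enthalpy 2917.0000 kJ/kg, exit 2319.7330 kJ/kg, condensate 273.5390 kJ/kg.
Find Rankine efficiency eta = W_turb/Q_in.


W = 597.2670 kJ/kg
Q_in = 2643.4610 kJ/kg
eta = 0.2259 = 22.5941%

eta = 22.5941%


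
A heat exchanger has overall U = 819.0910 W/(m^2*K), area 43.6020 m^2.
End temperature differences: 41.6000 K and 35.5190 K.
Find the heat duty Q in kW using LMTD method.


LMTD = 38.4795 K
Q = 819.0910 * 43.6020 * 38.4795 = 1374255.3138 W = 1374.2553 kW

1374.2553 kW


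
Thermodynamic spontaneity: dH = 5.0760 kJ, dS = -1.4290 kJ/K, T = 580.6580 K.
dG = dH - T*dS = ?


T*dS = 580.6580 * -1.4290 = -829.7603 kJ
dG = 5.0760 + 829.7603 = 834.8363 kJ (non-spontaneous)

dG = 834.8363 kJ, non-spontaneous


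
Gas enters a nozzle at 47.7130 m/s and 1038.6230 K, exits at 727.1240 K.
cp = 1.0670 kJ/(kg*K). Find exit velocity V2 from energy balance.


dT = 311.4990 K
2*cp*1000*dT = 664738.8660
V1^2 = 2276.5304
V2 = sqrt(667015.3964) = 816.7101 m/s

816.7101 m/s


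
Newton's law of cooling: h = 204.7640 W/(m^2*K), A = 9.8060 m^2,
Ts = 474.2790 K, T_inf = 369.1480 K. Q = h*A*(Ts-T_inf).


dT = 105.1310 K
Q = 204.7640 * 9.8060 * 105.1310 = 211094.1943 W

211094.1943 W


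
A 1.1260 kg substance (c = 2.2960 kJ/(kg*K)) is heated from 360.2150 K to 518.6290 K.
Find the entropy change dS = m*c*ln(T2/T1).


T2/T1 = 1.4398
ln(T2/T1) = 0.3645
dS = 1.1260 * 2.2960 * 0.3645 = 0.9423 kJ/K

0.9423 kJ/K


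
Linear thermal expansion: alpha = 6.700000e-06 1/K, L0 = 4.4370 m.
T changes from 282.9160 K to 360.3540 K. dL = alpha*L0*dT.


dT = 77.4380 K
dL = 6.700000e-06 * 4.4370 * 77.4380 = 0.002302 m
L_final = 4.439302 m

dL = 0.002302 m


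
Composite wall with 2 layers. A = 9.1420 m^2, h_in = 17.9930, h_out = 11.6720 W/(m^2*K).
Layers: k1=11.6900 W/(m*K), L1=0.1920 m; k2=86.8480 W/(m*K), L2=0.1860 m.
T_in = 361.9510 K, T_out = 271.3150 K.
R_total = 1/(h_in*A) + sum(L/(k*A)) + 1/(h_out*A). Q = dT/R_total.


R_conv_in = 1/(17.9930*9.1420) = 0.0061
R_1 = 0.1920/(11.6900*9.1420) = 0.0018
R_2 = 0.1860/(86.8480*9.1420) = 0.0002
R_conv_out = 1/(11.6720*9.1420) = 0.0094
R_total = 0.0175 K/W
Q = 90.6360 / 0.0175 = 5184.6036 W

R_total = 0.0175 K/W, Q = 5184.6036 W


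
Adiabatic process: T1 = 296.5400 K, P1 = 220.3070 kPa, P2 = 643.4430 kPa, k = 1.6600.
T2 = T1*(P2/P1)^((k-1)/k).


(k-1)/k = 0.3976
(P2/P1)^exp = 1.5313
T2 = 296.5400 * 1.5313 = 454.1030 K

454.1030 K


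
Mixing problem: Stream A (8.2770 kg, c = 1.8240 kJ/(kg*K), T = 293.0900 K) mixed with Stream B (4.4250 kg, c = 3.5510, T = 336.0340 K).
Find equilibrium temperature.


num = 9705.0135
den = 30.8104
Tf = 314.9912 K

314.9912 K


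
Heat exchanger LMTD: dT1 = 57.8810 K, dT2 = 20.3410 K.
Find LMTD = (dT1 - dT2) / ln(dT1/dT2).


dT1/dT2 = 2.8455
ln(dT1/dT2) = 1.0458
LMTD = 37.5400 / 1.0458 = 35.8977 K

35.8977 K


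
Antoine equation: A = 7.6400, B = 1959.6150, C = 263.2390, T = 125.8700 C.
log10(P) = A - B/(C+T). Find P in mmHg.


C+T = 389.1090
B/(C+T) = 5.0362
log10(P) = 7.6400 - 5.0362 = 2.6038
P = 10^2.6038 = 401.6432 mmHg

401.6432 mmHg


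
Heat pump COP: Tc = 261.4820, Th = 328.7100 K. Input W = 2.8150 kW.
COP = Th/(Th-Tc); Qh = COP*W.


COP = 328.7100 / 67.2280 = 4.8895
Qh = 4.8895 * 2.8150 = 13.7639 kW

COP = 4.8895, Qh = 13.7639 kW


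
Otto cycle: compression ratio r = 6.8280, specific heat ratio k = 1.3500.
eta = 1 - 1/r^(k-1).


r^(k-1) = 1.9589
eta = 1 - 1/1.9589 = 0.4895 = 48.9498%

48.9498%


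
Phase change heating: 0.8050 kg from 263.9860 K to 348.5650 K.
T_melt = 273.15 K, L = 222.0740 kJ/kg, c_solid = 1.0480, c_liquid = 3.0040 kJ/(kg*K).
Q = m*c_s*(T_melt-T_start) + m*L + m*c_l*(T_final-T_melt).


Q1 (sensible, solid) = 0.8050 * 1.0480 * 9.1640 = 7.7311 kJ
Q2 (latent) = 0.8050 * 222.0740 = 178.7696 kJ
Q3 (sensible, liquid) = 0.8050 * 3.0040 * 75.4150 = 182.3701 kJ
Q_total = 368.8707 kJ

368.8707 kJ


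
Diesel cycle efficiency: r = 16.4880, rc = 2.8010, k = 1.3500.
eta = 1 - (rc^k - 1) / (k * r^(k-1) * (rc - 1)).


r^(k-1) = 2.6669
rc^k = 4.0167
eta = 0.5348 = 53.4757%

53.4757%


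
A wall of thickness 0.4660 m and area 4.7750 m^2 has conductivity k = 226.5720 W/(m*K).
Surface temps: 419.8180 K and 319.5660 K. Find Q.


dT = 100.2520 K
Q = 226.5720 * 4.7750 * 100.2520 / 0.4660 = 232748.4208 W

232748.4208 W


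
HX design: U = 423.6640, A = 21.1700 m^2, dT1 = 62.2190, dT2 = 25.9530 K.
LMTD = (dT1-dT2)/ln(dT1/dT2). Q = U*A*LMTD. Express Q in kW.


LMTD = 41.4766 K
Q = 423.6640 * 21.1700 * 41.4766 = 372001.9659 W = 372.0020 kW

372.0020 kW


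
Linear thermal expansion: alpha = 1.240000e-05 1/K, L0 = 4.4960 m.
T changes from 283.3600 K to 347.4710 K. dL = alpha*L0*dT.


dT = 64.1110 K
dL = 1.240000e-05 * 4.4960 * 64.1110 = 0.003574 m
L_final = 4.499574 m

dL = 0.003574 m


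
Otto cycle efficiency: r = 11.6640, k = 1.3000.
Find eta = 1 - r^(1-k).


r^(k-1) = 2.0896
eta = 1 - 1/2.0896 = 0.5214 = 52.1430%

52.1430%


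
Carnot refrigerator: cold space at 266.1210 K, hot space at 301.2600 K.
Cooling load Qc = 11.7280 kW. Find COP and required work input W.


COP = 266.1210 / 35.1390 = 7.5734
W = 11.7280 / 7.5734 = 1.5486 kW

COP = 7.5734, W = 1.5486 kW


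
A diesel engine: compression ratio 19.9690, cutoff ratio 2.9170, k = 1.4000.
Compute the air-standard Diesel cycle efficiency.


r^(k-1) = 3.3124
rc^k = 4.4762
eta = 0.6090 = 60.8966%

60.8966%


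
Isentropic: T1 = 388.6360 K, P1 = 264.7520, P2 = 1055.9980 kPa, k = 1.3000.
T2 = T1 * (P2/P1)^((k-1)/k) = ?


(k-1)/k = 0.2308
(P2/P1)^exp = 1.3761
T2 = 388.6360 * 1.3761 = 534.8040 K

534.8040 K


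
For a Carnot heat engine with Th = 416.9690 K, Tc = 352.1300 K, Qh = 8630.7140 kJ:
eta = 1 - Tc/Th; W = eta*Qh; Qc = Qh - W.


eta = 1 - 352.1300/416.9690 = 0.1555
W = 0.1555 * 8630.7140 = 1342.0827 kJ
Qc = 8630.7140 - 1342.0827 = 7288.6313 kJ

eta = 15.5501%, W = 1342.0827 kJ, Qc = 7288.6313 kJ


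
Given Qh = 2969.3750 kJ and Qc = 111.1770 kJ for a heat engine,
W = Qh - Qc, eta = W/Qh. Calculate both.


W = 2969.3750 - 111.1770 = 2858.1980 kJ
eta = 2858.1980 / 2969.3750 = 0.9626 = 96.2559%

W = 2858.1980 kJ, eta = 96.2559%


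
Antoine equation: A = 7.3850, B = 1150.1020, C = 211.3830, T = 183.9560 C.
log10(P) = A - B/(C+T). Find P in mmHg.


C+T = 395.3390
B/(C+T) = 2.9092
log10(P) = 7.3850 - 2.9092 = 4.4758
P = 10^4.4758 = 29912.0435 mmHg

29912.0435 mmHg


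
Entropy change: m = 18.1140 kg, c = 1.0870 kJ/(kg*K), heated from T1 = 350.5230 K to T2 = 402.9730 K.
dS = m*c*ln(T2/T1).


T2/T1 = 1.1496
ln(T2/T1) = 0.1394
dS = 18.1140 * 1.0870 * 0.1394 = 2.7456 kJ/K

2.7456 kJ/K


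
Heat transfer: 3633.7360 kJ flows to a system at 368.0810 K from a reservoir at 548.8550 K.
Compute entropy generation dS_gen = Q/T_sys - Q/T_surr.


dS_sys = 3633.7360/368.0810 = 9.8721 kJ/K
dS_surr = -3633.7360/548.8550 = -6.6206 kJ/K
dS_gen = 9.8721 - 6.6206 = 3.2515 kJ/K (irreversible)

dS_gen = 3.2515 kJ/K, irreversible


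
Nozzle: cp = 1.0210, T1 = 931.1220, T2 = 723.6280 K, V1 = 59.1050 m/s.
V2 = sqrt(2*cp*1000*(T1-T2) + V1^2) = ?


dT = 207.4940 K
2*cp*1000*dT = 423702.7480
V1^2 = 3493.4010
V2 = sqrt(427196.1490) = 653.6024 m/s

653.6024 m/s


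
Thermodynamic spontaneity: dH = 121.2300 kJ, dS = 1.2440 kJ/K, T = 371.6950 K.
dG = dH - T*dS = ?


T*dS = 371.6950 * 1.2440 = 462.3886 kJ
dG = 121.2300 - 462.3886 = -341.1586 kJ (spontaneous)

dG = -341.1586 kJ, spontaneous


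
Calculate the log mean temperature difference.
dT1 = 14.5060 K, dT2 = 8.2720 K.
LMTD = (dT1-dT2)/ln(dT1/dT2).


dT1/dT2 = 1.7536
ln(dT1/dT2) = 0.5617
LMTD = 6.2340 / 0.5617 = 11.0987 K

11.0987 K


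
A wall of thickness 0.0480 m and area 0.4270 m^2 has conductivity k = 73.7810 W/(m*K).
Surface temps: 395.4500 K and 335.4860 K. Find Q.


dT = 59.9640 K
Q = 73.7810 * 0.4270 * 59.9640 / 0.0480 = 39356.9804 W

39356.9804 W


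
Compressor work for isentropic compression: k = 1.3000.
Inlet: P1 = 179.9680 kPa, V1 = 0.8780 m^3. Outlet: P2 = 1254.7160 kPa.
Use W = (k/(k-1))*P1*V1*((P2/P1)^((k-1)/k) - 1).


(k-1)/k = 0.2308
(P2/P1)^exp = 1.5654
W = 4.3333 * 179.9680 * 0.8780 * (1.5654 - 1) = 387.1247 kJ

387.1247 kJ


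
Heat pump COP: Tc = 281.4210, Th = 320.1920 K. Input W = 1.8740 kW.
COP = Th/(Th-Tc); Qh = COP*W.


COP = 320.1920 / 38.7710 = 8.2585
Qh = 8.2585 * 1.8740 = 15.4765 kW

COP = 8.2585, Qh = 15.4765 kW


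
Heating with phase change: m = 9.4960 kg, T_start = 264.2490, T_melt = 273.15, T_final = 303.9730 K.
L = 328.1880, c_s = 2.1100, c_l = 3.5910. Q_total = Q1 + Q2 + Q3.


Q1 (sensible, solid) = 9.4960 * 2.1100 * 8.9010 = 178.3454 kJ
Q2 (latent) = 9.4960 * 328.1880 = 3116.4732 kJ
Q3 (sensible, liquid) = 9.4960 * 3.5910 * 30.8230 = 1051.0685 kJ
Q_total = 4345.8872 kJ

4345.8872 kJ


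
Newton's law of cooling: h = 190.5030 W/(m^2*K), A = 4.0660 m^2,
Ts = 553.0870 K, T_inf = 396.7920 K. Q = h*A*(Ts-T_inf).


dT = 156.2950 K
Q = 190.5030 * 4.0660 * 156.2950 = 121063.7935 W

121063.7935 W


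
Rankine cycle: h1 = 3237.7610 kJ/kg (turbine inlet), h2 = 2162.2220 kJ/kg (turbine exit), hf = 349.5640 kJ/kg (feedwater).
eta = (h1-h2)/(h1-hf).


W = 1075.5390 kJ/kg
Q_in = 2888.1970 kJ/kg
eta = 0.3724 = 37.2391%

eta = 37.2391%


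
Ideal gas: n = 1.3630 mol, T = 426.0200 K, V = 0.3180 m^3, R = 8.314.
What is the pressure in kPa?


P = nRT/V = 1.3630 * 8.314 * 426.0200 / 0.3180
= 4827.6510 / 0.3180 = 15181.2924 Pa = 15.1813 kPa

15.1813 kPa


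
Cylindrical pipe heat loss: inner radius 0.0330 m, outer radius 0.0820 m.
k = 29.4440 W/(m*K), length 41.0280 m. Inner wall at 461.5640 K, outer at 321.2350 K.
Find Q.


dT = 140.3290 K
ln(ro/ri) = 0.9102
Q = 2*pi*29.4440*41.0280*140.3290 / 0.9102 = 1170205.2649 W

1170205.2649 W


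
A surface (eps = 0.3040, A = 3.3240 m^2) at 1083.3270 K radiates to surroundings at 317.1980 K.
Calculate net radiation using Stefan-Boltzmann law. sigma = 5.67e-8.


T^4 = 1.3773e+12
Tsurr^4 = 1.0123e+10
Q = 0.3040 * 5.67e-8 * 3.3240 * 1.3672e+12 = 78334.3244 W

78334.3244 W


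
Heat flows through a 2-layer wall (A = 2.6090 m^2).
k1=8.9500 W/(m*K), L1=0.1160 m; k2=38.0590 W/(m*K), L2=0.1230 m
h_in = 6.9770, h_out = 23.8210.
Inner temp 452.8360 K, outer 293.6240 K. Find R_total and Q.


R_conv_in = 1/(6.9770*2.6090) = 0.0549
R_1 = 0.1160/(8.9500*2.6090) = 0.0050
R_2 = 0.1230/(38.0590*2.6090) = 0.0012
R_conv_out = 1/(23.8210*2.6090) = 0.0161
R_total = 0.0772 K/W
Q = 159.2120 / 0.0772 = 2061.4538 W

R_total = 0.0772 K/W, Q = 2061.4538 W


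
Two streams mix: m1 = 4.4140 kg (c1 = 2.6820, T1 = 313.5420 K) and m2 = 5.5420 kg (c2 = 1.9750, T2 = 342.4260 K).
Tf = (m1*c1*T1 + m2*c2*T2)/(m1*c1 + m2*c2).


num = 7459.8260
den = 22.7838
Tf = 327.4180 K

327.4180 K


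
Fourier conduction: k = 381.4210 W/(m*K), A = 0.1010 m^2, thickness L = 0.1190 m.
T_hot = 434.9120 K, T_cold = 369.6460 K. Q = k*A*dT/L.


dT = 65.2660 K
Q = 381.4210 * 0.1010 * 65.2660 / 0.1190 = 21128.3708 W

21128.3708 W


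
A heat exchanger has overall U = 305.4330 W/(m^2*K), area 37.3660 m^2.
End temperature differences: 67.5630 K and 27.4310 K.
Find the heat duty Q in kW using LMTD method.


LMTD = 44.5225 K
Q = 305.4330 * 37.3660 * 44.5225 = 508126.9250 W = 508.1269 kW

508.1269 kW


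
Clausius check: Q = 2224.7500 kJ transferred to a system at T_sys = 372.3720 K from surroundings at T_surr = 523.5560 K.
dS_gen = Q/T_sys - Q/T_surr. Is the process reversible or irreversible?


dS_sys = 2224.7500/372.3720 = 5.9745 kJ/K
dS_surr = -2224.7500/523.5560 = -4.2493 kJ/K
dS_gen = 5.9745 - 4.2493 = 1.7252 kJ/K (irreversible)

dS_gen = 1.7252 kJ/K, irreversible


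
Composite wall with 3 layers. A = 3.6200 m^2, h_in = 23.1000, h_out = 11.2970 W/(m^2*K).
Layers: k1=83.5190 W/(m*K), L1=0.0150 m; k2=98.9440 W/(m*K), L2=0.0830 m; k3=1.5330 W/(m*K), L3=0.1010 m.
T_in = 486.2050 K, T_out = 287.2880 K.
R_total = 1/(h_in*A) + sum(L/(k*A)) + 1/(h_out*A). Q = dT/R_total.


R_conv_in = 1/(23.1000*3.6200) = 0.0120
R_1 = 0.0150/(83.5190*3.6200) = 4.9613e-05
R_2 = 0.0830/(98.9440*3.6200) = 0.0002
R_3 = 0.1010/(1.5330*3.6200) = 0.0182
R_conv_out = 1/(11.2970*3.6200) = 0.0245
R_total = 0.0549 K/W
Q = 198.9170 / 0.0549 = 3623.7443 W

R_total = 0.0549 K/W, Q = 3623.7443 W
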